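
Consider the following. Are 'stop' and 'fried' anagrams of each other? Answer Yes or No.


Sorted letters of 'stop': 'opst'
Sorted letters of 'fried': 'defir'
They do not match.

No


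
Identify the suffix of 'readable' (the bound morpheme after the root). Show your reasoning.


The word 'readable' = 'read' (root) + '-able' (suffix). The suffix is '-able'.

able


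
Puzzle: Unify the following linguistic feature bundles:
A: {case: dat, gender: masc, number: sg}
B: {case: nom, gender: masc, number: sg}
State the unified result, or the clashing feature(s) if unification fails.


Compare features:
case: A=dat vs B=nom -> CLASH
gender: A=masc vs B=masc -> unified: masc
number: A=sg vs B=sg -> unified: sg
Clash detected on feature 'case' (dat vs nom); unification fails.

CLASH on 'case' (dat vs nom)


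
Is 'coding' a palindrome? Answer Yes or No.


Forward: 'coding'
Reversed: 'gnidoc'
They differ.

No


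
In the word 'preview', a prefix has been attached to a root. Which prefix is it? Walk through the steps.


The word 'preview' = 'pre' (prefix) + 'view' (root). The prefix is 'pre'.

pre


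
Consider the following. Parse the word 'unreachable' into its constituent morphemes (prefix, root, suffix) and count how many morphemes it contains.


Step 1: Identify prefix: 'un' (meaning: not/reverse)
Step 2: Identify root: 'reach'
Step 3: Identify suffix(es): 'able'
Decomposition: un- (prefix: not/reverse) + reach (root) + -able (suffix: capable of)
Total morphemes: 3

3 morphemes (un- (prefix: not/reverse) + reach (root) + -able (suffix: capable of))


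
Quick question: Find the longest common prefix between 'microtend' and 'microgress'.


Compare from the start: 5 characters match: 'micro'. Mismatch at position 6: 't' vs 'g'.

micro


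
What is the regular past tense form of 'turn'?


Apply rule: Add -ed. 'turn' becomes 'turned'.

turned


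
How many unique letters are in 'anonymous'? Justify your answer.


Unique letters in 'anonymous': {a, m, n, o, s, u, y} = 7 distinct letters.

7


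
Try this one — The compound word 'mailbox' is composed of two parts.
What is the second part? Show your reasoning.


Split 'mailbox' into 'mail' + 'box'. The second part is 'box'.

box


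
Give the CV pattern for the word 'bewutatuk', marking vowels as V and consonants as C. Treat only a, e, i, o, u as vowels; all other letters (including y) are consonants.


Letter mapping: b = C, e = V, w = C, u = V, t = C, a = V, t = C, u = V, k = C.

CVCVCVCVC


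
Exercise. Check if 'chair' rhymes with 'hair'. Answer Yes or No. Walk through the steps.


Rime (stressed vowel + following sounds) of 'chair': -air = /ɛər/
Rime of 'hair': -air = /ɛər/
/ɛər/ and /ɛər/ are the same ending sound, so the words rhyme.

Yes


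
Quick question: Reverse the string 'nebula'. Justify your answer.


Reverse 'nebula' character by character: 'aluben'.

aluben


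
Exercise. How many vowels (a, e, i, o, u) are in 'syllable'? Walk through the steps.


Vowels in 'syllable': a, e = 2 vowels.

2


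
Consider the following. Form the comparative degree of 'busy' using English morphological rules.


Apply comparative formation (consonant + y: change y to i, add -er): 'busy' -> 'busier'.

busier


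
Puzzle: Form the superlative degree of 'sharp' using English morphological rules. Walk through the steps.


Apply superlative formation (add -est): 'sharp' -> 'sharpest'.

sharpest


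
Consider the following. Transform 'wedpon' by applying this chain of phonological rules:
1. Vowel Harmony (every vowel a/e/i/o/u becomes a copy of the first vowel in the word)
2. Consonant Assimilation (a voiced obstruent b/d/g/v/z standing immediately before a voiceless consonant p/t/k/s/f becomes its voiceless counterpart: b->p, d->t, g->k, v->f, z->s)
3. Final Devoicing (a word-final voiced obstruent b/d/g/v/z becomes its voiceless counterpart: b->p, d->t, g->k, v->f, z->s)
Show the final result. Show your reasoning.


Starting form: 'wedpon'
Rule 1: Vowel Harmony: all vowels become 'e' (matching first vowel). 'wedpon' -> 'wedpen'
Rule 2: Consonant Assimilation: voiced obstruent before voiceless consonant becomes voiceless ('dp' -> 'tp'). 'wedpen' -> 'wetpen'
Rule 3: Final Devoicing: final consonant 'n' is not one of the voiced obstruents b/d/g/v/z. No change.
Final form: 'wetpen'

wetpen


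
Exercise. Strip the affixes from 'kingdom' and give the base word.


Remove suffix '-dom' from 'kingdom' to get root 'king'.

king


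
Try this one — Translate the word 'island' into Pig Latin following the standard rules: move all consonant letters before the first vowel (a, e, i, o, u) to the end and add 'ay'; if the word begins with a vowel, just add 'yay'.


'island' starts with a vowel, so add 'yay': 'islandyay'.

islandyay


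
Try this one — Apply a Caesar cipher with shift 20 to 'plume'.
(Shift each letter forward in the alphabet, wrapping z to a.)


Shift each letter by 20: p -> j, l -> f, u -> o, m -> g, e -> y. Result: 'jfogy'.

jfogy


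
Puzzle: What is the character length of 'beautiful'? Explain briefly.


Spell out 'beautiful' and number each letter: b(1), e(2), a(3), u(4), t(5), i(6), f(7), u(8), l(9). Total: 9 letters.

9


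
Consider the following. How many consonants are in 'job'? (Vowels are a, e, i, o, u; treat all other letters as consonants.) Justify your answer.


Consonants in 'job': j, b = 2 consonants.

2


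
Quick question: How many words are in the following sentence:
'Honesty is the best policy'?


Split into words: Honesty | is | the | best | policy = 5 words.

5


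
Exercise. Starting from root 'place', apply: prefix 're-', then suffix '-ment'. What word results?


Step 1: Add prefix 're-' to 'place' = 'replace'
Step 2: Add suffix '-ment' to 'replace' = 'replacement'

replacement


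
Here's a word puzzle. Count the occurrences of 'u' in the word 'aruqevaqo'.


Letter 'u' in 'aruqevaqo': found at position(s) 3 = 1 occurrence(s).

1


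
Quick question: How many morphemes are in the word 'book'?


Decomposition: book (free morpheme) = 1 morpheme(s)

1 morphemes


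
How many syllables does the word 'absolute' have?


Break 'absolute' into syllables: ab-so-lute -> ab | so | lute = 3 syllables

3 syllables


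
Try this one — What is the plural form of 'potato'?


Apply rule: Add -es (consonant + o). 'potato' becomes 'potatoes'.

potatoes


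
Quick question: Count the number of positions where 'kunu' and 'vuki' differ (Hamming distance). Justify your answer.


Alignment:
Position 1: 'k' vs 'v' = DIFFER
Position 2: 'u' vs 'u' = match
Position 3: 'n' vs 'k' = DIFFER
Position 4: 'u' vs 'i' = DIFFER
Total differences: 3

3


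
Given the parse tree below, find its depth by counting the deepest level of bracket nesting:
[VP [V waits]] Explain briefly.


Count bracket nesting levels:
'[' at pos 0: depth = 1
'[' at pos 4: depth = 2
Maximum depth reached: 2

2


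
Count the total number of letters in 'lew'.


Spell out 'lew' and number each letter: l(1), e(2), w(3). Total: 3 letters.

3


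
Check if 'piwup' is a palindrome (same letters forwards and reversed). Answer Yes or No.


Forward: 'piwup'
Reversed: 'puwip'
They differ.

No


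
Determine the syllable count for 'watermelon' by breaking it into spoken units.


Break 'watermelon' into syllables: wa-ter-mel-on -> wa | ter | mel | on = 4 syllables

4 syllables


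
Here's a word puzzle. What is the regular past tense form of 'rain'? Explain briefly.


Apply rule: Add -ed. 'rain' becomes 'rained'.

rained


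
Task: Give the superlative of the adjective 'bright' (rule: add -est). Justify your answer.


Apply superlative formation (add -est): 'bright' -> 'brightest'.

brightest


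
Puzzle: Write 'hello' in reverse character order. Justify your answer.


Reverse 'hello' character by character: 'olleh'.

olleh


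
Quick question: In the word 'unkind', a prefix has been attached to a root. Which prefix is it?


The word 'unkind' = 'un' (prefix) + 'kind' (root). The prefix is 'un'.

un


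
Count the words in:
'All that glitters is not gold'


Split into words: All | that | glitters | is | not | gold = 6 words.

6


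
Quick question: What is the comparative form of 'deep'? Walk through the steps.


Apply comparative formation (add -er): 'deep' -> 'deeper'.

deeper


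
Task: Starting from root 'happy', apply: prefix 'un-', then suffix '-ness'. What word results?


Step 1: Add prefix 'un-' to 'happy' = 'unhappy'
Step 2: Add suffix '-ness' to 'unhappy' = 'unhappiness'

unhappiness


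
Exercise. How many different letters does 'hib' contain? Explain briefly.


Unique letters in 'hib': {b, h, i} = 3 distinct letters.

3


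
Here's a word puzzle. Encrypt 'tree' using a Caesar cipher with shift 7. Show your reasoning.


Shift each letter by 7: t -> a, r -> y, e -> l, e -> l. Result: 'ayll'.

ayll


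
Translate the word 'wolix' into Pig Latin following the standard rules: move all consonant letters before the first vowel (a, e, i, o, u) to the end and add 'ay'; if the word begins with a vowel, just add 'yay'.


'wolix': move consonant cluster 'w' to end and add 'ay': 'olixway'.

olixway


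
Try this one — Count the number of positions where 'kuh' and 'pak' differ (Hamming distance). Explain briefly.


Alignment:
Position 1: 'k' vs 'p' = DIFFER
Position 2: 'u' vs 'a' = DIFFER
Position 3: 'h' vs 'k' = DIFFER
Total differences: 3

3


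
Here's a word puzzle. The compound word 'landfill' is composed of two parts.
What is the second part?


Split 'landfill' into 'land' + 'fill'. The second part is 'fill'.

fill


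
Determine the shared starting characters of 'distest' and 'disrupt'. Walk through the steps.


Compare from the start: 3 characters match: 'dis'. Mismatch at position 4: 't' vs 'r'.

dis


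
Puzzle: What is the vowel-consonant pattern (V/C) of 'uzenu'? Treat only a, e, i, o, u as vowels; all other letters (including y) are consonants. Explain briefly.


Letter mapping: u = V, z = C, e = V, n = C, u = V.

VCVCV


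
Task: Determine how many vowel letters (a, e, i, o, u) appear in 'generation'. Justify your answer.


Vowels in 'generation': e, e, a, i, o = 5 vowels.

5


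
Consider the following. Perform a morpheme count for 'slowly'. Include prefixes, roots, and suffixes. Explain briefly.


Decomposition: slow (root) + -ly (suffix) = 2 morpheme(s)

2 morphemes


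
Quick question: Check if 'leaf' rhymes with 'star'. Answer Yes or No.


Rime (stressed vowel + following sounds) of 'leaf': -eaf = /iːf/
Rime of 'star': -ar = /ɑːr/
/iːf/ and /ɑːr/ are different ending sounds, so the words do not rhyme.

No


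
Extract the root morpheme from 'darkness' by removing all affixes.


Remove suffix '-ness' from 'darkness' to get root 'dark'.

dark


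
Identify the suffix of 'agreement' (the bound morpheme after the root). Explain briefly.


The word 'agreement' = 'agree' (root) + '-ment' (suffix). The suffix is '-ment'.

ment


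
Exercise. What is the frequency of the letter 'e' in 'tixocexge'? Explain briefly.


Letter 'e' in 'tixocexge': found at position(s) 6, 9 = 2 occurrence(s).

2


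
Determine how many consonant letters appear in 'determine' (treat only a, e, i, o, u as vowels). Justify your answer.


Consonants in 'determine': d, t, r, m, n = 5 consonants.

5


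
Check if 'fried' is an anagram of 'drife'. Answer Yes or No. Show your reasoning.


Sorted letters of 'fried': 'defir'
Sorted letters of 'drife': 'defir'
They match.

Yes


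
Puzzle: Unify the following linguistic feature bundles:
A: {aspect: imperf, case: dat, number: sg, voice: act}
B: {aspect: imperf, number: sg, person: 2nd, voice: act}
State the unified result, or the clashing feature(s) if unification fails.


Compare features:
aspect: A=imperf vs B=imperf -> unified: imperf
case: A=dat vs B=_ -> unified: dat
number: A=sg vs B=sg -> unified: sg
person: A=_ vs B=2nd -> unified: 2nd
voice: A=act vs B=act -> unified: act
No clashes found.

Unified: {aspect: imperf, case: dat, number: sg, person: 2nd, voice: act}


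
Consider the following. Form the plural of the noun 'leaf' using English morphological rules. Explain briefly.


Apply rule: Change -f to -ves. 'leaf' becomes 'leaves'.

leaves


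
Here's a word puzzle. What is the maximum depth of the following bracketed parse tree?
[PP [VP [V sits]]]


Count bracket nesting levels:
'[' at pos 0: depth = 1
'[' at pos 4: depth = 2
'[' at pos 8: depth = 3
Maximum depth reached: 3

3


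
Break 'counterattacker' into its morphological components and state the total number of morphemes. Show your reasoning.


Step 1: Identify prefix: 'counter' (meaning: against)
Step 2: Identify root: 'attack'
Step 3: Identify suffix(es): 'er'
Decomposition: counter- (prefix: against) + attack (root) + -er (suffix: one who)
Total morphemes: 3

3 morphemes (counter- (prefix: against) + attack (root) + -er (suffix: one who))


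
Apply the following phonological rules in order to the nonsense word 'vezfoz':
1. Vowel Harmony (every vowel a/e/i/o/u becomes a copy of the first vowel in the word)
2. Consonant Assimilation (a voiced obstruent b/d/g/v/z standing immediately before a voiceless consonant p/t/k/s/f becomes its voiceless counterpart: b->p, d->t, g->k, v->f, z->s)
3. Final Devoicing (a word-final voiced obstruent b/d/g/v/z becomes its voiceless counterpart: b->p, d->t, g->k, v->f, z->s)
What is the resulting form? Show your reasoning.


Starting form: 'vezfoz'
Rule 1: Vowel Harmony: all vowels become 'e' (matching first vowel). 'vezfoz' -> 'vezfez'
Rule 2: Consonant Assimilation: voiced obstruent before voiceless consonant becomes voiceless ('zf' -> 'sf'). 'vezfez' -> 'vesfez'
Rule 3: Final Devoicing: word-final voiced obstruent 'z' becomes voiceless 's'. 'vesfez' -> 'vesfes'
Final form: 'vesfes'

vesfes


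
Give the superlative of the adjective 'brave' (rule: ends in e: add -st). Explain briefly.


Apply superlative formation (ends in e: add -st): 'brave' -> 'bravest'.

bravest


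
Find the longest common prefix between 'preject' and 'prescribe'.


Compare from the start: 3 characters match: 'pre'. Mismatch at position 4: 'j' vs 's'.

pre


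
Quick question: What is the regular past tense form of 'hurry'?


Apply rule: Change -y to -ied. 'hurry' becomes 'hurried'.

hurried


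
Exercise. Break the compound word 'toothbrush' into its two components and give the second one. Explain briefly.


Split 'toothbrush' into 'tooth' + 'brush'. The second part is 'brush'.

brush


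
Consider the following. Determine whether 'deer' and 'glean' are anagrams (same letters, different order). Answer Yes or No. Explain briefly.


Sorted letters of 'deer': 'deer'
Sorted letters of 'glean': 'aegln'
They do not match.

No


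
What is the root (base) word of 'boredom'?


Remove suffix '-dom' from 'boredom' to get root 'bore'.

bore


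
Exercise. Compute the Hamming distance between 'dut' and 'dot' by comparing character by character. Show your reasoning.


Alignment:
Position 1: 'd' vs 'd' = match
Position 2: 'u' vs 'o' = DIFFER
Position 3: 't' vs 't' = match
Total differences: 1

1


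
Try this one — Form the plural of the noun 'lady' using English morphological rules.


Apply rule: Change -y to -ies (consonant + y). 'lady' becomes 'ladies'.

ladies


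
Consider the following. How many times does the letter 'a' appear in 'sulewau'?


Letter 'a' in 'sulewau': found at position(s) 6 = 1 occurrence(s).

1


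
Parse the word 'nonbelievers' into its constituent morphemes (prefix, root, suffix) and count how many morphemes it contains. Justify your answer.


Step 1: Identify prefix: 'non' (meaning: not)
Step 2: Identify root: 'believe'
Step 3: Identify suffix(es): 'er, s'
Decomposition: non- (prefix: not) + believe (root) + -er (suffix: one who) + -s (plural)
Total morphemes: 4

4 morphemes (non- (prefix: not) + believe (root) + -er (suffix: one who) + -s (plural))


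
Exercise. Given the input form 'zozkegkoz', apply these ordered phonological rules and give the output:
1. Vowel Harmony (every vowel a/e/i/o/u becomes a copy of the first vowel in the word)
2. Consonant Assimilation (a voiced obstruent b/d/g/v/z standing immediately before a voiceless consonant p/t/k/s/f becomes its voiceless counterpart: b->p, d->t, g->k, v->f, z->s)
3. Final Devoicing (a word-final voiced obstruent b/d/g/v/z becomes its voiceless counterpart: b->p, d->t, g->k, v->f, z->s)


Starting form: 'zozkegkoz'
Rule 1: Vowel Harmony: all vowels become 'o' (matching first vowel). 'zozkegkoz' -> 'zozkogkoz'
Rule 2: Consonant Assimilation: voiced obstruent before voiceless consonant becomes voiceless ('zk' -> 'sk', 'gk' -> 'kk'). 'zozkogkoz' -> 'zoskokkoz'
Rule 3: Final Devoicing: word-final voiced obstruent 'z' becomes voiceless 's'. 'zoskokkoz' -> 'zoskokkos'
Final form: 'zoskokkos'

zoskokkos


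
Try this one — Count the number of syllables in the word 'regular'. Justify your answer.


Break 'regular' into syllables: reg-u-lar -> reg | u | lar = 3 syllables

3 syllables


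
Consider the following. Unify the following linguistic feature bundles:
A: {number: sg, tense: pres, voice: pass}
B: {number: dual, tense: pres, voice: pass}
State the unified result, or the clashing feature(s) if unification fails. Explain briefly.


Compare features:
number: A=sg vs B=dual -> CLASH
tense: A=pres vs B=pres -> unified: pres
voice: A=pass vs B=pass -> unified: pass
Clash detected on feature 'number' (sg vs dual); unification fails.

CLASH on 'number' (sg vs dual)


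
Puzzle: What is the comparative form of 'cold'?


Apply comparative formation (add -er): 'cold' -> 'colder'.

colder


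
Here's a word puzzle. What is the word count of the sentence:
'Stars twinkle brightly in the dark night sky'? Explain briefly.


Split into words: Stars | twinkle | brightly | in | the | dark | night | sky = 8 words.

8


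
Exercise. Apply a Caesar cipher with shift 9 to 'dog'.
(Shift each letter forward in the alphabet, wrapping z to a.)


Shift each letter by 9: d -> m, o -> x, g -> p. Result: 'mxp'.

mxp


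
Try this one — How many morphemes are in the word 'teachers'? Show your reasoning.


Decomposition: teach (root) + -er (suffix) + -s (plural) = 3 morpheme(s)

3 morphemes


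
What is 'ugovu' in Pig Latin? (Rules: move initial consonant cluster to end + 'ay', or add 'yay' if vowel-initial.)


'ugovu' starts with a vowel, so add 'yay': 'ugovuyay'.

ugovuyay


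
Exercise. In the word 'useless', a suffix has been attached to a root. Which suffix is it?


The word 'useless' = 'use' (root) + '-less' (suffix). The suffix is '-less'.

less


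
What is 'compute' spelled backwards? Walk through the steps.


Reverse 'compute' character by character: 'etupmoc'.

etupmoc


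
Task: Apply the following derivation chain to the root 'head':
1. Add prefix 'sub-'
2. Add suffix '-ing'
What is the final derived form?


Step 1: Add prefix 'sub-' to 'head' = 'subhead'
Step 2: Add suffix '-ing' to 'subhead' = 'subheading'

subheading


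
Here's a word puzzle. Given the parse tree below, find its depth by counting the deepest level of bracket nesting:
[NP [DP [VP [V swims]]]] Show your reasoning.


Count bracket nesting levels:
'[' at pos 0: depth = 1
'[' at pos 4: depth = 2
'[' at pos 8: depth = 3
'[' at pos 12: depth = 4
Maximum depth reached: 4

4


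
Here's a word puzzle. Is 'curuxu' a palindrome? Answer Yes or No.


Forward: 'curuxu'
Reversed: 'uxuruc'
They differ.

No


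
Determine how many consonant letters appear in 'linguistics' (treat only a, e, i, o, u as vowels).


Consonants in 'linguistics': l, n, g, s, t, c, s = 7 consonants.

7


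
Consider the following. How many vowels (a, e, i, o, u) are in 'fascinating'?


Vowels in 'fascinating': a, i, a, i = 4 vowels.

4


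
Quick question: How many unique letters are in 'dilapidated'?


Unique letters in 'dilapidated': {a, d, e, i, l, p, t} = 7 distinct letters.

7


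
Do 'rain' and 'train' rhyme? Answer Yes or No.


Rime (stressed vowel + following sounds) of 'rain': -ain = /eɪn/
Rime of 'train': -ain = /eɪn/
/eɪn/ and /eɪn/ are the same ending sound, so the words rhyme.

Yes


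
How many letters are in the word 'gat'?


Spell out 'gat' and number each letter: g(1), a(2), t(3). Total: 3 letters.

3


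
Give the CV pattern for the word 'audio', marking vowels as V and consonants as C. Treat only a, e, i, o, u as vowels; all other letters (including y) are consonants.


Letter mapping: a = V, u = V, d = C, i = V, o = V.

VVCVV


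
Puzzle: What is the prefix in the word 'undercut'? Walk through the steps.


The word 'undercut' = 'under' (prefix) + 'cut' (root). The prefix is 'under'.

under


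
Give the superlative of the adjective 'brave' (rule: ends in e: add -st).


Apply superlative formation (ends in e: add -st): 'brave' -> 'bravest'.

bravest


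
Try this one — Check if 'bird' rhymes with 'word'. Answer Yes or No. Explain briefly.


Rime (stressed vowel + following sounds) of 'bird': -ird = /ɜːrd/
Rime of 'word': -ord = /ɜːrd/
/ɜːrd/ and /ɜːrd/ are the same ending sound, so the words rhyme.

Yes


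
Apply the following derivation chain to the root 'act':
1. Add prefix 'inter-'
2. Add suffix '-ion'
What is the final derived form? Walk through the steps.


Step 1: Add prefix 'inter-' to 'act' = 'interact'
Step 2: Add suffix '-ion' to 'interact' = 'interaction'

interaction


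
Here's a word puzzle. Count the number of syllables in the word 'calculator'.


Break 'calculator' into syllables: cal-cu-la-tor -> cal | cu | la | tor = 4 syllables

4 syllables


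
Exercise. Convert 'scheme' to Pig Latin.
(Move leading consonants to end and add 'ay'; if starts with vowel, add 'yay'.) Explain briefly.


'scheme': move consonant cluster 'sch' to end and add 'ay': 'emeschay'.

emeschay


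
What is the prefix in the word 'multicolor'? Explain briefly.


The word 'multicolor' = 'multi' (prefix) + 'color' (root). The prefix is 'multi'.

multi


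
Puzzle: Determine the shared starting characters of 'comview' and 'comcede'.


Compare from the start: 3 characters match: 'com'. Mismatch at position 4: 'v' vs 'c'.

com


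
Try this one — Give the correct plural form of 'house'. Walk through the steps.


Apply rule: Add -s. 'house' becomes 'houses'.

houses


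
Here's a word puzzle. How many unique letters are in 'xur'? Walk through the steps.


Unique letters in 'xur': {r, u, x} = 3 distinct letters.

3


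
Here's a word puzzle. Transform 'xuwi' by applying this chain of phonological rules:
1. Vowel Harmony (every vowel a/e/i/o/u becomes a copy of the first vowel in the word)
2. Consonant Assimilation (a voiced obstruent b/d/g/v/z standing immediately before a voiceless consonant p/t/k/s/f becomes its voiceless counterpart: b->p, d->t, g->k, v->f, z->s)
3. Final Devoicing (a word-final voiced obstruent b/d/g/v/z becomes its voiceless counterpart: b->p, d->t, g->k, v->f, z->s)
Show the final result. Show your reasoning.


Starting form: 'xuwi'
Rule 1: Vowel Harmony: all vowels become 'u' (matching first vowel). 'xuwi' -> 'xuwu'
Rule 2: Consonant Assimilation: no voiced obstruent (b/d/g/v/z) stands immediately before a voiceless consonant (p/t/k/s/f). No change.
Rule 3: Final Devoicing: the word ends in the vowel 'u', not a consonant. No change.
Final form: 'xuwu'

xuwu


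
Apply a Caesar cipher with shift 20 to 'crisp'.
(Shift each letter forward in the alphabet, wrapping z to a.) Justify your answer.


Shift each letter by 20: c -> w, r -> l, i -> c, s -> m, p -> j. Result: 'wlcmj'.

wlcmj


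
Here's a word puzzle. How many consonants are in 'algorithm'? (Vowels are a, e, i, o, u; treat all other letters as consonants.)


Consonants in 'algorithm': l, g, r, t, h, m = 6 consonants.

6


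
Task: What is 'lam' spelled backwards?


Reverse 'lam' character by character: 'mal'.

mal


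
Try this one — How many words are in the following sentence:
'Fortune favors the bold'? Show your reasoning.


Split into words: Fortune | favors | the | bold = 4 words.

4


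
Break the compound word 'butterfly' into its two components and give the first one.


Split 'butterfly' into 'butter' + 'fly'. The first part is 'butter'.

butter


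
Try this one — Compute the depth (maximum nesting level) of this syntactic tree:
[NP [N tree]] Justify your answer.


Count bracket nesting levels:
'[' at pos 0: depth = 1
'[' at pos 4: depth = 2
Maximum depth reached: 2

2


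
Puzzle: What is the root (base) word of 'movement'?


Remove suffix '-ment' from 'movement' to get root 'move'.

move


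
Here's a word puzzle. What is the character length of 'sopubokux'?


Spell out 'sopubokux' and number each letter: s(1), o(2), p(3), u(4), b(5), o(6), k(7), u(8), x(9). Total: 9 letters.

9


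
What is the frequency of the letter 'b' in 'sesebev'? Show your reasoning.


Letter 'b' in 'sesebev': found at position(s) 5 = 1 occurrence(s).

1


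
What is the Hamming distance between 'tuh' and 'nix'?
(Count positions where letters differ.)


Alignment:
Position 1: 't' vs 'n' = DIFFER
Position 2: 'u' vs 'i' = DIFFER
Position 3: 'h' vs 'x' = DIFFER
Total differences: 3

3


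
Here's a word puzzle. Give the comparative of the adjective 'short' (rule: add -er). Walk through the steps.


Apply comparative formation (add -er): 'short' -> 'shorter'.

shorter


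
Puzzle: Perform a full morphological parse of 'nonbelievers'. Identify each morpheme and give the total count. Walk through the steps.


Step 1: Identify prefix: 'non' (meaning: not)
Step 2: Identify root: 'believe'
Step 3: Identify suffix(es): 'er, s'
Decomposition: non- (prefix: not) + believe (root) + -er (suffix: one who) + -s (plural)
Total morphemes: 4

4 morphemes (non- (prefix: not) + believe (root) + -er (suffix: one who) + -s (plural))


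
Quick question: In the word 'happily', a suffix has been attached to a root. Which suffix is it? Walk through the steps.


The word 'happily' = 'happy' (root) + '-ly' (suffix). The suffix is '-ly'.

ly


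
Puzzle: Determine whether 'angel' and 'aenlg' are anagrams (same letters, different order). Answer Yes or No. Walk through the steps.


Sorted letters of 'angel': 'aegln'
Sorted letters of 'aenlg': 'aegln'
They match.

Yes


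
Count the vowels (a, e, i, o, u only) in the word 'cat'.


Vowels in 'cat': a = 1 vowels.

1


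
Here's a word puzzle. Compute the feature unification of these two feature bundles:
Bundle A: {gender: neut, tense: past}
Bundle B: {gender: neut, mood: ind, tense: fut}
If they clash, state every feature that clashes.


Compare features:
gender: A=neut vs B=neut -> unified: neut
mood: A=_ vs B=ind -> unified: ind
tense: A=past vs B=fut -> CLASH
Clash detected on feature 'tense' (past vs fut); unification fails.

CLASH on 'tense' (past vs fut)


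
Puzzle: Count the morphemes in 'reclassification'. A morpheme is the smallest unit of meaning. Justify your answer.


Decomposition: re- (prefix) + class (root) + -ify (suffix) + -ation (suffix) = 4 morpheme(s)

4 morphemes


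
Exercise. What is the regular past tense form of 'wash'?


Apply rule: Add -ed. 'wash' becomes 'washed'.

washed


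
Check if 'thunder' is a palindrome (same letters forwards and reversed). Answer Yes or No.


Forward: 'thunder'
Reversed: 'rednuht'
They differ.

No


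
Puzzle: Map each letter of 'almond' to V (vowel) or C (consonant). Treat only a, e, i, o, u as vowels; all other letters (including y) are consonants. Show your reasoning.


Letter mapping: a = V, l = C, m = C, o = V, n = C, d = C.

VCCVCC


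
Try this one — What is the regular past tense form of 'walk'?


Apply rule: Add -ed. 'walk' becomes 'walked'.

walked


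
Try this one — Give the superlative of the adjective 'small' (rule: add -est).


Apply superlative formation (add -est): 'small' -> 'smallest'.

smallest


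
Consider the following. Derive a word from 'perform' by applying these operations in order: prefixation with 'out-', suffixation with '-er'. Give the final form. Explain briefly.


Step 1: Add prefix 'out-' to 'perform' = 'outperform'
Step 2: Add suffix '-er' to 'outperform' = 'outperformer'

outperformer


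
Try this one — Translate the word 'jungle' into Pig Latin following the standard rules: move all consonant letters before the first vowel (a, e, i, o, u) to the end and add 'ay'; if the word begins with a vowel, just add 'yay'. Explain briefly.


'jungle': move consonant cluster 'j' to end and add 'ay': 'unglejay'.

unglejay


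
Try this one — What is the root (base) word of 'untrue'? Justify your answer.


Remove prefix 'un' from 'untrue' to get root 'true'.

true


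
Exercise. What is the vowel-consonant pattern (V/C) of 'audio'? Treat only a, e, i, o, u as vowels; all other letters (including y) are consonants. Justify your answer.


Letter mapping: a = V, u = V, d = C, i = V, o = V.

VVCVV


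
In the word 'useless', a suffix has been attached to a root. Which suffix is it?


The word 'useless' = 'use' (root) + '-less' (suffix). The suffix is '-less'.

less


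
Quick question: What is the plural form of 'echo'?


Apply rule: Add -es (consonant + o). 'echo' becomes 'echoes'.

echoes


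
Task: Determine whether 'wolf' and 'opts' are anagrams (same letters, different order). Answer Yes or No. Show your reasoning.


Sorted letters of 'wolf': 'flow'
Sorted letters of 'opts': 'opst'
They do not match.

No


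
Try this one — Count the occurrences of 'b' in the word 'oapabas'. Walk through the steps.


Letter 'b' in 'oapabas': found at position(s) 5 = 1 occurrence(s).

1


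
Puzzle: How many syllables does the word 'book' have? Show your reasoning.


Break 'book' into syllables: book -> book = 1 syllable

1 syllable


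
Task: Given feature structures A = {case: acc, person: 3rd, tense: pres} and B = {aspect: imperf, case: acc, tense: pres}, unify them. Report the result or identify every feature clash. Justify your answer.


Compare features:
aspect: A=_ vs B=imperf -> unified: imperf
case: A=acc vs B=acc -> unified: acc
person: A=3rd vs B=_ -> unified: 3rd
tense: A=pres vs B=pres -> unified: pres
No clashes found.

Unified: {aspect: imperf, case: acc, person: 3rd, tense: pres}


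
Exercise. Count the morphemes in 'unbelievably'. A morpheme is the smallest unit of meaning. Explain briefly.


Decomposition: un- (prefix) + believe (root) + -able (suffix) + -ly (suffix) = 4 morpheme(s)

4 morphemes


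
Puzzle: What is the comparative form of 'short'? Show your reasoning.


Apply comparative formation (add -er): 'short' -> 'shorter'.

shorter


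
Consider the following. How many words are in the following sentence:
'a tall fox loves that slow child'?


Split into words: a | tall | fox | loves | that | slow | child = 7 words.

7


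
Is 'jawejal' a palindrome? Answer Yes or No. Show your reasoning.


Forward: 'jawejal'
Reversed: 'lajewaj'
They differ.

No


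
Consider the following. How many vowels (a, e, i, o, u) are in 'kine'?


Vowels in 'kine': i, e = 2 vowels.

2


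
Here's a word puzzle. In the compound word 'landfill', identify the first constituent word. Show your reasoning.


Split 'landfill' into 'land' + 'fill'. The first part is 'land'.

land


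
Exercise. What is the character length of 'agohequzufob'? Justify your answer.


Spell out 'agohequzufob' and number each letter: a(1), g(2), o(3), h(4), e(5), q(6), u(7), z(8), u(9), f(10), o(11), b(12). Total: 12 letters.

12


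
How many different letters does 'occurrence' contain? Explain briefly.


Unique letters in 'occurrence': {c, e, n, o, r, u} = 6 distinct letters.

6


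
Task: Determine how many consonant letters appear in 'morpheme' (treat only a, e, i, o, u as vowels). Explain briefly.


Consonants in 'morpheme': m, r, p, h, m = 5 consonants.

5


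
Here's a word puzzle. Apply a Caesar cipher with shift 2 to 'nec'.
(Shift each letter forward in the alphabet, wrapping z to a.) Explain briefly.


Shift each letter by 2: n -> p, e -> g, c -> e. Result: 'pge'.

pge


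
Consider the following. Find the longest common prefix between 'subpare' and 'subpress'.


Compare from the start: 4 characters match: 'subp'. Mismatch at position 5: 'a' vs 'r'.

subp


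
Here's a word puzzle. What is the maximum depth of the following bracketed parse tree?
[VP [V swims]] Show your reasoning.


Count bracket nesting levels:
'[' at pos 0: depth = 1
'[' at pos 4: depth = 2
Maximum depth reached: 2

2


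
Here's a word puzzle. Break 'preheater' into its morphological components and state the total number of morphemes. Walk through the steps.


Step 1: Identify prefix: 'pre' (meaning: before)
Step 2: Identify root: 'heat'
Step 3: Identify suffix(es): 'er'
Decomposition: pre- (prefix: before) + heat (root) + -er (suffix: one who)
Total morphemes: 3

3 morphemes (pre- (prefix: before) + heat (root) + -er (suffix: one who))


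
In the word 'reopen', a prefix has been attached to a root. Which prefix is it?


The word 'reopen' = 're' (prefix) + 'open' (root). The prefix is 're'.

re


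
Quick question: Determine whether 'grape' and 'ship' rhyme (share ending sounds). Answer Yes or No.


Rime (stressed vowel + following sounds) of 'grape': -ape = /eɪp/
Rime of 'ship': -ip = /ɪp/
/eɪp/ and /ɪp/ are different ending sounds, so the words do not rhyme.

No


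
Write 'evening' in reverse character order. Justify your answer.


Reverse 'evening' character by character: 'gnineve'.

gnineve


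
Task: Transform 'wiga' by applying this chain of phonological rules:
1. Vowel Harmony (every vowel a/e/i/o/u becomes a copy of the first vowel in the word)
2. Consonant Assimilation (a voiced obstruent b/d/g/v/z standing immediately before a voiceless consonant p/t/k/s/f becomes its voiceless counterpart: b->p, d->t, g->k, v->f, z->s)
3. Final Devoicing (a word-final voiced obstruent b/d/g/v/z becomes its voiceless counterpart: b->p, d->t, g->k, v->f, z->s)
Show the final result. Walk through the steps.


Starting form: 'wiga'
Rule 1: Vowel Harmony: all vowels become 'i' (matching first vowel). 'wiga' -> 'wigi'
Rule 2: Consonant Assimilation: no voiced obstruent (b/d/g/v/z) stands immediately before a voiceless consonant (p/t/k/s/f). No change.
Rule 3: Final Devoicing: the word ends in the vowel 'i', not a consonant. No change.
Final form: 'wigi'

wigi


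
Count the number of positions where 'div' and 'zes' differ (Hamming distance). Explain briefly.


Alignment:
Position 1: 'd' vs 'z' = DIFFER
Position 2: 'i' vs 'e' = DIFFER
Position 3: 'v' vs 's' = DIFFER
Total differences: 3

3


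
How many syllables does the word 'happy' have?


Break 'happy' into syllables: hap-py -> hap | py = 2 syllables

2 syllables


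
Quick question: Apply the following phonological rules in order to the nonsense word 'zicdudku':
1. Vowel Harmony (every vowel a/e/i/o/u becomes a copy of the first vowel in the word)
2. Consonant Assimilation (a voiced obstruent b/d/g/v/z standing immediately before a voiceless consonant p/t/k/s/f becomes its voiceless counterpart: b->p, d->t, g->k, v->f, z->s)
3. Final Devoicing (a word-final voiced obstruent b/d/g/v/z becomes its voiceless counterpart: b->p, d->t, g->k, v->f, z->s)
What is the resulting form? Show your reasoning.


Starting form: 'zicdudku'
Rule 1: Vowel Harmony: all vowels become 'i' (matching first vowel). 'zicdudku' -> 'zicdidki'
Rule 2: Consonant Assimilation: voiced obstruent before voiceless consonant becomes voiceless ('dk' -> 'tk'). 'zicdidki' -> 'zicditki'
Rule 3: Final Devoicing: the word ends in the vowel 'i', not a consonant. No change.
Final form: 'zicditki'

zicditki


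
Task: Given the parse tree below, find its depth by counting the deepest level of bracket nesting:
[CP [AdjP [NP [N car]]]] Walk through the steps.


Count bracket nesting levels:
'[' at pos 0: depth = 1
'[' at pos 4: depth = 2
'[' at pos 10: depth = 3
'[' at pos 14: depth = 4
Maximum depth reached: 4

4


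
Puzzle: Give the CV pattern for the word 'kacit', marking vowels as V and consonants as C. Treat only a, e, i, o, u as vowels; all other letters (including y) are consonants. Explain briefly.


Letter mapping: k = C, a = V, c = C, i = V, t = C.

CVCVC


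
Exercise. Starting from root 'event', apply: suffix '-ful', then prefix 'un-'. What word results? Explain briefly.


Step 1: Add suffix '-ful' to 'event' = 'eventful'
Step 2: Add prefix 'un-' to 'eventful' = 'uneventful'

uneventful


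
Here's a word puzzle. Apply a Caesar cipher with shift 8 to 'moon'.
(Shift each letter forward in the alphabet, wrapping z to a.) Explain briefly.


Shift each letter by 8: m -> u, o -> w, o -> w, n -> v. Result: 'uwwv'.

uwwv


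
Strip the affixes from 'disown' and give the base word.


Remove prefix 'dis' from 'disown' to get root 'own'.

own


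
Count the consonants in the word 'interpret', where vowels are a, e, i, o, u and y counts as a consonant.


Consonants in 'interpret': n, t, r, p, r, t = 6 consonants.

6


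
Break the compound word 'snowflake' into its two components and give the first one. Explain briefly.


Split 'snowflake' into 'snow' + 'flake'. The first part is 'snow'.

snow


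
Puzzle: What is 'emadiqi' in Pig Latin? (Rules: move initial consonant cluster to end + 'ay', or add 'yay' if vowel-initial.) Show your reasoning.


'emadiqi' starts with a vowel, so add 'yay': 'emadiqiyay'.

emadiqiyay


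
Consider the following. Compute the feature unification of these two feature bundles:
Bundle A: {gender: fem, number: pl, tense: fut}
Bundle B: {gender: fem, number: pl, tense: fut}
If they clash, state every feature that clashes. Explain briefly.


Compare features:
gender: A=fem vs B=fem -> unified: fem
number: A=pl vs B=pl -> unified: pl
tense: A=fut vs B=fut -> unified: fut
No clashes found.

Unified: {gender: fem, number: pl, tense: fut}


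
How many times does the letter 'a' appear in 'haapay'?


Letter 'a' in 'haapay': found at position(s) 2, 3, 5 = 3 occurrence(s).

3


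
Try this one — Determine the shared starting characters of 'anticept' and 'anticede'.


Compare from the start: 6 characters match: 'antice'. Mismatch at position 7: 'p' vs 'd'.

antice


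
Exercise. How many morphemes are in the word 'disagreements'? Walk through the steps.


Decomposition: dis- (prefix) + agree (root) + -ment (suffix) + -s (plural) = 4 morpheme(s)

4 morphemes


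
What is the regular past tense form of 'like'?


Apply rule: Add -d (word ends in -e). 'like' becomes 'liked'.

liked


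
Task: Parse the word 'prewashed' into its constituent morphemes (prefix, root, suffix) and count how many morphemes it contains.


Step 1: Identify prefix: 'pre' (meaning: before)
Step 2: Identify root: 'wash'
Step 3: Identify suffix(es): 'ed'
Decomposition: pre- (prefix: before) + wash (root) + -ed (suffix: past)
Total morphemes: 3

3 morphemes (pre- (prefix: before) + wash (root) + -ed (suffix: past))


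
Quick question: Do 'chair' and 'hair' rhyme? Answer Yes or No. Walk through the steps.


Rime (stressed vowel + following sounds) of 'chair': -air = /ɛər/
Rime of 'hair': -air = /ɛər/
/ɛər/ and /ɛər/ are the same ending sound, so the words rhyme.

Yes
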